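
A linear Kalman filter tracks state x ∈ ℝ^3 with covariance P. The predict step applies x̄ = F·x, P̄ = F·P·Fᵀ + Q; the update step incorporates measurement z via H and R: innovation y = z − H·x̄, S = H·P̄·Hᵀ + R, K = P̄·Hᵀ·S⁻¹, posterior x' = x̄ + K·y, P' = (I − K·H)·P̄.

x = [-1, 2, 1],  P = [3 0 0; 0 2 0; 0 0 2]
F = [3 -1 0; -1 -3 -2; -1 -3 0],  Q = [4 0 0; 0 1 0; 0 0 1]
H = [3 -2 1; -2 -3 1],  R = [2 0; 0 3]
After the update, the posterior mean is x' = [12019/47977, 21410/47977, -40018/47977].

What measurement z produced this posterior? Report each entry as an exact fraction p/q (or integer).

z = [-1, -3]

x̄ = F·x = [-5, -7, -5]
P̄ = F·P·Fᵀ + Q = [33 -3 -3; -3 30 21; -3 21 22]
S = H·P̄·Hᵀ + R = [375 -89; -89 277]
K = P̄·Hᵀ·S⁻¹ = [11457/47977 -6711/47977; -18903/95954 -27897/95954; -5574/47977 -7853/47977]
x' − x̄ = [251904/47977, 357249/47977, 199867/47977] = K·y
y = (KᵀK)⁻¹·Kᵀ·(x' − x̄) = [5, -29]
z = y + H·x̄ = [5, -29] + [-6, 26] = [-1, -3]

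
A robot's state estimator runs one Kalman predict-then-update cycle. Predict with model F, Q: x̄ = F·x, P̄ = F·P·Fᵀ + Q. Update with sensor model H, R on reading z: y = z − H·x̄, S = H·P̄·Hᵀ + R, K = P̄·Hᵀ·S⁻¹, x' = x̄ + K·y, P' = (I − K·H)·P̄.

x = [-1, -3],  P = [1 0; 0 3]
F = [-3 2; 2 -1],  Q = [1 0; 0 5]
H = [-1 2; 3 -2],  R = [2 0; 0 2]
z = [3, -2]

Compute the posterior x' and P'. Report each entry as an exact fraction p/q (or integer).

x̄ = F·x = [-3, 1]
P̄ = F·P·Fᵀ + Q = [22 -12; -12 12]
y = z − H·x̄ = [-2, 9]
S = H·P̄·Hᵀ + R = [120 -210; -210 392]
K = P̄·Hᵀ·S⁻¹ = [31/105 19/49; 18/35 6/49]
x' = x̄ + K·y = [-74/735, 263/245]
P' = (I − K·H)·P̄ = [502/735 156/245; 156/245 204/245]

x' = [-74/735, 263/245]
P' = [502/735 156/245; 156/245 204/245]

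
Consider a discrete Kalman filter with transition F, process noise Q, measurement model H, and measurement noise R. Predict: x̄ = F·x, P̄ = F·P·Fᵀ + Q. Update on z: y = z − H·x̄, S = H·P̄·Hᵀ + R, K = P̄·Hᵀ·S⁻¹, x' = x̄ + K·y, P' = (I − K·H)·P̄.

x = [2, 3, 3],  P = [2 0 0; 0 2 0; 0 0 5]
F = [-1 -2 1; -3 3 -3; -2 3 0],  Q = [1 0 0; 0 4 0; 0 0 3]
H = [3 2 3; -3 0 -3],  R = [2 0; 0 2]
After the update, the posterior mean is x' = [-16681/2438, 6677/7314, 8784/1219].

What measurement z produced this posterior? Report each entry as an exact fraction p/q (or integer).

x̄ = F·x = [-5, -6, 5]
P̄ = F·P·Fᵀ + Q = [16 -21 -8; -21 85 30; -8 30 29]
S = H·P̄·Hᵀ + R = [711 -315; -315 263]
K = P̄·Hᵀ·S⁻¹ = [-683/4876 -1263/4876; 21653/43884 2381/4876; 521/3657 -84/1219]
x' − x̄ = [-4491/2438, 50561/7314, 2689/1219] = K·y
y = (KᵀK)⁻¹·Kᵀ·(x' − x̄) = [15, -1]
z = y + H·x̄ = [15, -1] + [-12, 0] = [3, -1]

z = [3, -1]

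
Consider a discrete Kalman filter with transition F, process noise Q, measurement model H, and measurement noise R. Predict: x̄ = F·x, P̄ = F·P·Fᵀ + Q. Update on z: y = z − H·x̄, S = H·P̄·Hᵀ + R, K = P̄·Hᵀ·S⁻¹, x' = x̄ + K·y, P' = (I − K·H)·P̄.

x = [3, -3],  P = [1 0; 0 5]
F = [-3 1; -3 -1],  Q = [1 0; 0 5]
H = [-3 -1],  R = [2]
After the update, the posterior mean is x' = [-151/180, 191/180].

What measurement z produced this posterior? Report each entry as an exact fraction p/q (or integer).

z = [1]

x̄ = F·x = [-12, -6]
P̄ = F·P·Fᵀ + Q = [15 4; 4 19]
S = H·P̄·Hᵀ + R = [180]
K = P̄·Hᵀ·S⁻¹ = [-49/180; -31/180]
x' − x̄ = [2009/180, 1271/180] = K·y
y = (KᵀK)⁻¹·Kᵀ·(x' − x̄) = [-41]
z = y + H·x̄ = [-41] + [42] = [1]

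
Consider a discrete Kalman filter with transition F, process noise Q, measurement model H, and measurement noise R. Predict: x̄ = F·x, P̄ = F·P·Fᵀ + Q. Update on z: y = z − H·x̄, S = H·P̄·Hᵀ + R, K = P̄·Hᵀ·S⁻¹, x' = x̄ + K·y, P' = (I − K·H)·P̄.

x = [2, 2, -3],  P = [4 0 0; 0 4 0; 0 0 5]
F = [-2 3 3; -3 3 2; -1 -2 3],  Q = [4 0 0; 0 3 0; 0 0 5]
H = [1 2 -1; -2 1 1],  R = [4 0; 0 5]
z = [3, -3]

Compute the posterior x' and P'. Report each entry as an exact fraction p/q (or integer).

x̄ = F·x = [-7, -6, -15]
P̄ = F·P·Fᵀ + Q = [101 90 29; 90 95 18; 29 18 70]
y = z − H·x̄ = [7, 4]
S = H·P̄·Hᵀ + R = [785 -247; -247 134]
K = P̄·Hᵀ·S⁻¹ = [13267/44181 -2911/44181; 18559/44181 12119/44181; 6740/44181 22315/44181]
x' = x̄ + K·y = [-25338/4909, -9633/4909, -58475/4909]
P' = (I − K·H)·P̄ = [877384/44181 305299/44181 1434914/44181; 305299/44181 146710/44181 524483/44181; 1434914/44181 524483/44181 2456920/44181]

x' = [-25338/4909, -9633/4909, -58475/4909]
P' = [877384/44181 305299/44181 1434914/44181; 305299/44181 146710/44181 524483/44181; 1434914/44181 524483/44181 2456920/44181]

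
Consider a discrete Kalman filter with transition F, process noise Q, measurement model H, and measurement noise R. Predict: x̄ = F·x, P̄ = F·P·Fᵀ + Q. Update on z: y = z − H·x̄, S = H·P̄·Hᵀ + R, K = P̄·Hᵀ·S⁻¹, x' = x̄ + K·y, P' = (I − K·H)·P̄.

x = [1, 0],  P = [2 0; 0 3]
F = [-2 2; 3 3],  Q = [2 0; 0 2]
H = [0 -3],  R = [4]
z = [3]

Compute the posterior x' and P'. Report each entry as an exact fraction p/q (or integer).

x' = [-1070/427, -411/427]
P' = [9070/427 24/427; 24/427 188/427]

x̄ = F·x = [-2, 3]
P̄ = F·P·Fᵀ + Q = [22 6; 6 47]
y = z − H·x̄ = [12]
S = H·P̄·Hᵀ + R = [427]
K = P̄·Hᵀ·S⁻¹ = [-18/427; -141/427]
x' = x̄ + K·y = [-1070/427, -411/427]
P' = (I − K·H)·P̄ = [9070/427 24/427; 24/427 188/427]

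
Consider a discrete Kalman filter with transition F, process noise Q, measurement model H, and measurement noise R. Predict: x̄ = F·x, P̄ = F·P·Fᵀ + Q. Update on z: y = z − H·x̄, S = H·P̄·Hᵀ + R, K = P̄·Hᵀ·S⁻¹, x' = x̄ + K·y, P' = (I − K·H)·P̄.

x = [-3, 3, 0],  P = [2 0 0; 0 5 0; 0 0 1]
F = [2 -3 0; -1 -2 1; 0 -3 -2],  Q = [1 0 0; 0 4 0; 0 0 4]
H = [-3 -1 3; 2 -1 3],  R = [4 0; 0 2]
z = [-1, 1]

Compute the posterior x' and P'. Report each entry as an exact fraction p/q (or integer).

x̄ = F·x = [-15, -3, -9]
P̄ = F·P·Fᵀ + Q = [54 26 45; 26 27 28; 45 28 53]
y = z − H·x̄ = [-22, 55]
S = H·P̄·Hᵀ + R = [172 -97; -97 990]
K = P̄·Hᵀ·S⁻¹ = [-31421/160871 32183/160871; -601/9463 983/9463; 17477/160871 37624/160871]
x' = x̄ + K·y = [48262/160871, 38898/9463, 236987/160871]
P' = (I − K·H)·P̄ = [38010/160871 874/9463 1068/160871; 874/9463 135733/9463 45317/9463; 1068/160871 45317/9463 281167/160871]

x' = [48262/160871, 38898/9463, 236987/160871]
P' = [38010/160871 874/9463 1068/160871; 874/9463 135733/9463 45317/9463; 1068/160871 45317/9463 281167/160871]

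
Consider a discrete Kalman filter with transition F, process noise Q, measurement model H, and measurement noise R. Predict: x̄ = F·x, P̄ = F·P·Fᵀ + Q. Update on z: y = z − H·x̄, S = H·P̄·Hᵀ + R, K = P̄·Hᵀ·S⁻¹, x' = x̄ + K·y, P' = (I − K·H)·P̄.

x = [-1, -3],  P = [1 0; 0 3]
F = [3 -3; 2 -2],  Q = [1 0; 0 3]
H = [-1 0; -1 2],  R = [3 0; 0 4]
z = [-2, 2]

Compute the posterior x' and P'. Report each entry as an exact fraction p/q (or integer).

x̄ = F·x = [6, 4]
P̄ = F·P·Fᵀ + Q = [37 24; 24 19]
y = z − H·x̄ = [4, 0]
S = H·P̄·Hᵀ + R = [40 -11; -11 21]
K = P̄·Hᵀ·S⁻¹ = [-656/719 33/719; -350/719 296/719]
x' = x̄ + K·y = [1690/719, 1476/719]
P' = (I − K·H)·P̄ = [1968/719 1050/719; 1050/719 1117/719]

x' = [1690/719, 1476/719]
P' = [1968/719 1050/719; 1050/719 1117/719]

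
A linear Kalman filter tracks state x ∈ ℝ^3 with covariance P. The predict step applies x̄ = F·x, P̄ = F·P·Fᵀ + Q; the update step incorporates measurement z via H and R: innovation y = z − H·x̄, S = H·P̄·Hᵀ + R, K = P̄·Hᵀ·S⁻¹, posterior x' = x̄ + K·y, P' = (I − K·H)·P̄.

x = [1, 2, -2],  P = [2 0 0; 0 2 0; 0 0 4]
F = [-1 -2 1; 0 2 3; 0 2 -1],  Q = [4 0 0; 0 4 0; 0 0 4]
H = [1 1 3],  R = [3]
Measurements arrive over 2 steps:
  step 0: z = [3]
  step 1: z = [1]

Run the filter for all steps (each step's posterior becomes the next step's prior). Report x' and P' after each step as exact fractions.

step 0: x' = [-791/125, -98/25, 558/125], P' = [2054/125 212/25 -1052/125; 212/25 176/5 -356/25; -1052/125 -356/25 976/125]
step 1: x' = [1718005/135329, 1048750/135329, -878858/135329], P' = [10050230/135329 3088828/135329 -4438212/135329; 3088828/135329 2225828/135329 -1749888/135329; -4438212/135329 -1749888/135329 2119972/135329]

step 0: x̄ = F·x = [-7, -2, 6]
step 0: P̄ = F·P·Fᵀ + Q = [18 4 -12; 4 48 -4; -12 -4 16]
step 0: y = z − H·x̄ = [-6]
step 0: S = H·P̄·Hᵀ + R = [125]
step 0: K = P̄·Hᵀ·S⁻¹ = [-14/125; 8/25; 32/125]
step 0: x' = x̄ + K·y = [-791/125, -98/25, 558/125]
step 0: P' = (I − K·H)·P̄ = [2054/125 212/25 -1052/125; 212/25 176/5 -356/25; -1052/125 -356/25 976/125]
step 1: x̄ = F·x = [2329/125, 694/125, -1538/125]
step 1: P̄ = F·P·Fᵀ + Q = [34594/125 -6516/125 -28868/125; -6516/125 5524/125 7552/125; -28868/125 7552/125 26196/125]
step 1: y = z − H·x̄ = [1716/125]
step 1: S = H·P̄·Hᵀ + R = [135329/125]
step 1: K = P̄·Hᵀ·S⁻¹ = [-58526/135329; 21664/135329; 57272/135329]
step 1: x' = x̄ + K·y = [1718005/135329, 1048750/135329, -878858/135329]
step 1: P' = (I − K·H)·P̄ = [10050230/135329 3088828/135329 -4438212/135329; 3088828/135329 2225828/135329 -1749888/135329; -4438212/135329 -1749888/135329 2119972/135329]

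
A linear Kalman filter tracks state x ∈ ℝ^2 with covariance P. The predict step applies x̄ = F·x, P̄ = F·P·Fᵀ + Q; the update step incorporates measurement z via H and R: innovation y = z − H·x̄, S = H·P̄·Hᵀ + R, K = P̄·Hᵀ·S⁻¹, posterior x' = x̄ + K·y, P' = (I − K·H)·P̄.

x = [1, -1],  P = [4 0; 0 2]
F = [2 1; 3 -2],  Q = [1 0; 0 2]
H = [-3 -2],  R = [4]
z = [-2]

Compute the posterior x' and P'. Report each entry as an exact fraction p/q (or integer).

x̄ = F·x = [1, 5]
P̄ = F·P·Fᵀ + Q = [19 20; 20 46]
y = z − H·x̄ = [11]
S = H·P̄·Hᵀ + R = [599]
K = P̄·Hᵀ·S⁻¹ = [-97/599; -152/599]
x' = x̄ + K·y = [-468/599, 1323/599]
P' = (I − K·H)·P̄ = [1972/599 -2764/599; -2764/599 4450/599]

x' = [-468/599, 1323/599]
P' = [1972/599 -2764/599; -2764/599 4450/599]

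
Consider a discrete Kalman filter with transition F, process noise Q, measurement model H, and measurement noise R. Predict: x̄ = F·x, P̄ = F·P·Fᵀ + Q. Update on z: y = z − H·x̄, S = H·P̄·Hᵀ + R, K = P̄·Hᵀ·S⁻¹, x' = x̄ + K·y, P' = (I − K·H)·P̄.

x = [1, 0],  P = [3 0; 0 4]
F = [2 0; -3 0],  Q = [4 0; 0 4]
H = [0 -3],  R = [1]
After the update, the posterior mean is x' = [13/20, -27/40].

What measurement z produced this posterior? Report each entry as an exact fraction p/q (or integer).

z = [2]

x̄ = F·x = [2, -3]
P̄ = F·P·Fᵀ + Q = [16 -18; -18 31]
S = H·P̄·Hᵀ + R = [280]
K = P̄·Hᵀ·S⁻¹ = [27/140; -93/280]
x' − x̄ = [-27/20, 93/40] = K·y
y = (KᵀK)⁻¹·Kᵀ·(x' − x̄) = [-7]
z = y + H·x̄ = [-7] + [9] = [2]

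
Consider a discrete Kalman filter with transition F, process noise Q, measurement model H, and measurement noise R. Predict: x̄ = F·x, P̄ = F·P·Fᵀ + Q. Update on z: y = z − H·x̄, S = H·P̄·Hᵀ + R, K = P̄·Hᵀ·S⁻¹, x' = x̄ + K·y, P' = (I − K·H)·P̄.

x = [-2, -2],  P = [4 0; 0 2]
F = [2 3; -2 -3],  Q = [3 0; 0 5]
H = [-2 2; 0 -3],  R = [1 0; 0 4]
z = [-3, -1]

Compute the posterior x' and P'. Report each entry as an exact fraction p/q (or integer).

x' = [1794/1181, 139/1181]
P' = [7323/12991 4456/12991; 4456/12991 4748/12991]

x̄ = F·x = [-10, 10]
P̄ = F·P·Fᵀ + Q = [37 -34; -34 39]
y = z − H·x̄ = [-43, 29]
S = H·P̄·Hᵀ + R = [577 -438; -438 355]
K = P̄·Hᵀ·S⁻¹ = [-5734/12991 -3342/12991; 584/12991 -3561/12991]
x' = x̄ + K·y = [1794/1181, 139/1181]
P' = (I − K·H)·P̄ = [7323/12991 4456/12991; 4456/12991 4748/12991]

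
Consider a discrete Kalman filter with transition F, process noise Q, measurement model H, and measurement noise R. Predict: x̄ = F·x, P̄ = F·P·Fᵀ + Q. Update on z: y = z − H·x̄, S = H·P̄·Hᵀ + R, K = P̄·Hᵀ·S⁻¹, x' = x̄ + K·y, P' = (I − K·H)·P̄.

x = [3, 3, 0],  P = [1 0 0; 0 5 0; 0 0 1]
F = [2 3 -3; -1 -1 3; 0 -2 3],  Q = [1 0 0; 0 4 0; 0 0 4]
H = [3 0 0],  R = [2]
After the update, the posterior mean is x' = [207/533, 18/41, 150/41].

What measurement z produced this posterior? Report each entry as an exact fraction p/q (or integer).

x̄ = F·x = [15, -6, -6]
P̄ = F·P·Fᵀ + Q = [59 -26 -39; -26 19 19; -39 19 33]
S = H·P̄·Hᵀ + R = [533]
K = P̄·Hᵀ·S⁻¹ = [177/533; -6/41; -9/41]
x' − x̄ = [-7788/533, 264/41, 396/41] = K·y
y = (KᵀK)⁻¹·Kᵀ·(x' − x̄) = [-44]
z = y + H·x̄ = [-44] + [45] = [1]

z = [1]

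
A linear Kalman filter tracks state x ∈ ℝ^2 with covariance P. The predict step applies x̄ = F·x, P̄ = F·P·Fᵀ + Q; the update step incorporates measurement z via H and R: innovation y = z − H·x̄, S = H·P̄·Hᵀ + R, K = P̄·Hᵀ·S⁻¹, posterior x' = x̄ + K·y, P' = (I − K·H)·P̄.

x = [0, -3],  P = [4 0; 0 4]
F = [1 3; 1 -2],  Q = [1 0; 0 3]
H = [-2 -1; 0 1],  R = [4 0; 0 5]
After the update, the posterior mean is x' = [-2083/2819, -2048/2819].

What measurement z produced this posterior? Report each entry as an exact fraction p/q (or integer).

x̄ = F·x = [-9, 6]
P̄ = F·P·Fᵀ + Q = [41 -20; -20 23]
S = H·P̄·Hᵀ + R = [111 17; 17 28]
K = P̄·Hᵀ·S⁻¹ = [-1396/2819 -1166/2819; 85/2819 2264/2819]
x' − x̄ = [23288/2819, -18962/2819] = K·y
y = (KᵀK)⁻¹·Kᵀ·(x' − x̄) = [-10, -8]
z = y + H·x̄ = [-10, -8] + [12, 6] = [2, -2]

z = [2, -2]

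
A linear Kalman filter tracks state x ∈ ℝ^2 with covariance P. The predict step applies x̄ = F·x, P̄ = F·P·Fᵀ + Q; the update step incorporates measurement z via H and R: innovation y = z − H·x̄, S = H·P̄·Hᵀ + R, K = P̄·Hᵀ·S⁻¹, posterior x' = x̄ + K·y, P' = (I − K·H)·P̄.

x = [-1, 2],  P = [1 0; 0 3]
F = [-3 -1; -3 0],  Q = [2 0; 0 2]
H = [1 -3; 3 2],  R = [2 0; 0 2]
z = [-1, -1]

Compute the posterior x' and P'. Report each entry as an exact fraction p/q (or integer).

x̄ = F·x = [1, 3]
P̄ = F·P·Fᵀ + Q = [14 9; 9 11]
y = z − H·x̄ = [7, -10]
S = H·P̄·Hᵀ + R = [61 -87; -87 280]
K = P̄·Hᵀ·S⁻¹ = [1580/9511 2529/9511; -2457/9511 901/9511]
x' = x̄ + K·y = [-4719/9511, 2324/9511]
P' = (I − K·H)·P̄ = [1954/9511 -402/9511; -402/9511 1504/9511]

x' = [-4719/9511, 2324/9511]
P' = [1954/9511 -402/9511; -402/9511 1504/9511]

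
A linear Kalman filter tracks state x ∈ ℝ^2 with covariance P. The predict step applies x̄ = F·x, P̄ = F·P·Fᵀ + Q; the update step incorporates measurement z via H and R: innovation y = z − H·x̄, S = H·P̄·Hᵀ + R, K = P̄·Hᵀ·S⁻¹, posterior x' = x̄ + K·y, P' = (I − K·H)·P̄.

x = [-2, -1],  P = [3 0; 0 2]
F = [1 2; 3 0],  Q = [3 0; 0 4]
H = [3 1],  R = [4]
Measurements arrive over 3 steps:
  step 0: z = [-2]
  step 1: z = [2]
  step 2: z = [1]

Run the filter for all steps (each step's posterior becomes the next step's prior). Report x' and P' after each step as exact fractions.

step 0: x̄ = F·x = [-4, -6]
step 0: P̄ = F·P·Fᵀ + Q = [14 9; 9 31]
step 0: y = z − H·x̄ = [16]
step 0: S = H·P̄·Hᵀ + R = [215]
step 0: K = P̄·Hᵀ·S⁻¹ = [51/215; 58/215]
step 0: x' = x̄ + K·y = [-44/215, -362/215]
step 0: P' = (I − K·H)·P̄ = [409/215 -1023/215; -1023/215 3301/215]
step 1: x̄ = F·x = [-768/215, -132/215]
step 1: P̄ = F·P·Fᵀ + Q = [10166/215 -4911/215; -4911/215 4541/215]
step 1: y = z − H·x̄ = [2866/215]
step 1: S = H·P̄·Hᵀ + R = [67429/215]
step 1: K = P̄·Hᵀ·S⁻¹ = [25587/67429; -10192/67429]
step 1: x' = x̄ + K·y = [100218/67429, -177260/67429]
step 1: P' = (I − K·H)·P̄ = [143203/67429 -327261/67429; -327261/67429 941015/67429]
step 2: x̄ = F·x = [-254302/67429, 300654/67429]
step 2: P̄ = F·P·Fᵀ + Q = [2800506/67429 -1533957/67429; -1533957/67429 1558543/67429]
step 2: y = z − H·x̄ = [529681/67429]
step 2: S = H·P̄·Hᵀ + R = [17829071/67429]
step 2: K = P̄·Hᵀ·S⁻¹ = [6867561/17829071; -3043328/17829071]
step 2: x' = x̄ + K·y = [-13293269/17829071, 55590154/17829071]
step 2: P' = (I − K·H)·P̄ = [41036145/17829071 -95638191/17829071; -95638191/17829071 274741261/17829071]

step 0: x' = [-44/215, -362/215], P' = [409/215 -1023/215; -1023/215 3301/215]
step 1: x' = [100218/67429, -177260/67429], P' = [143203/67429 -327261/67429; -327261/67429 941015/67429]
step 2: x' = [-13293269/17829071, 55590154/17829071], P' = [41036145/17829071 -95638191/17829071; -95638191/17829071 274741261/17829071]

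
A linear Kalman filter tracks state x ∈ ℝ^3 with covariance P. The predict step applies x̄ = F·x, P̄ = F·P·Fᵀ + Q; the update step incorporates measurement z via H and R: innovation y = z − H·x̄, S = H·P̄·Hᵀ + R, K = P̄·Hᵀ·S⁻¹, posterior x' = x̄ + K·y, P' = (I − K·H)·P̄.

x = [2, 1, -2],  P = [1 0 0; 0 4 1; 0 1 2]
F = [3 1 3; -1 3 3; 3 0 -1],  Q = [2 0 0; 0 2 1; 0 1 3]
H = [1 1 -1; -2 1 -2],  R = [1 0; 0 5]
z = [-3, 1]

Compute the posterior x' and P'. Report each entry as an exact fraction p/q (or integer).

x' = [-81700/43739, 44156/43739, 94981/43739]
P' = [33516/43739 -47043/43739 -29240/43739; -47043/43739 226950/43739 155768/43739; -29240/43739 155768/43739 130219/43739]

x̄ = F·x = [1, -5, 8]
P̄ = F·P·Fᵀ + Q = [39 39 2; 39 75 -11; 2 -11 14]
y = z − H·x̄ = [9, 24]
S = H·P̄·Hᵀ + R = [225 19; 19 196]
K = P̄·Hᵀ·S⁻¹ = [15713/43739 -11119/43739; 24139/43739 1900/43739; -3691/43739 -9238/43739]
x' = x̄ + K·y = [-81700/43739, 44156/43739, 94981/43739]
P' = (I − K·H)·P̄ = [33516/43739 -47043/43739 -29240/43739; -47043/43739 226950/43739 155768/43739; -29240/43739 155768/43739 130219/43739]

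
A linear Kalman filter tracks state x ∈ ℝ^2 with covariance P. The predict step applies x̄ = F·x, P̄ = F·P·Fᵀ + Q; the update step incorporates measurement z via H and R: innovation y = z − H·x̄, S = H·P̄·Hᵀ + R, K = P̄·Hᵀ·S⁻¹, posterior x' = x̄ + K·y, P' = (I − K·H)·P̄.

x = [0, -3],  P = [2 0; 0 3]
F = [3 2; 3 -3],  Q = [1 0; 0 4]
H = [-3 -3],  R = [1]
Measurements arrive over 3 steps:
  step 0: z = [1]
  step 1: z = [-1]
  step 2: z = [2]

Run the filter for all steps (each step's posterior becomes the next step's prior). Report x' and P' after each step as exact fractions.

step 0: x' = [-5256/721, 717/103], P' = [13702/721 -1953/103; -1953/103 1960/103]
step 1: x' = [-1882008/3036281, 2875704/3036281], P' = [4030969/3036281 -3982530/3036281; -3982530/3036281 8542831/6072562]
step 2: x' = [2379577440/3828517723, -4956209718/3828517723], P' = [5083079480/3828517723 -5020663236/3828517723; -5020663236/3828517723 5382963121/3828517723]

step 0: x̄ = F·x = [-6, 9]
step 0: P̄ = F·P·Fᵀ + Q = [31 0; 0 49]
step 0: y = z − H·x̄ = [10]
step 0: S = H·P̄·Hᵀ + R = [721]
step 0: K = P̄·Hᵀ·S⁻¹ = [-93/721; -21/103]
step 0: x' = x̄ + K·y = [-5256/721, 717/103]
step 0: P' = (I − K·H)·P̄ = [13702/721 -1953/103; -1953/103 1960/103]
step 1: x̄ = F·x = [-5730/721, -30825/721]
step 1: P̄ = F·P·Fᵀ + Q = [14867/721 82011/721; 82011/721 495760/721]
step 1: y = z − H·x̄ = [-110386/721]
step 1: S = H·P̄·Hᵀ + R = [6072562/721]
step 1: K = P̄·Hᵀ·S⁻¹ = [-145317/3036281; -1733313/6072562]
step 1: x' = x̄ + K·y = [-1882008/3036281, 2875704/3036281]
step 1: P' = (I − K·H)·P̄ = [4030969/3036281 -3982530/3036281; -3982530/3036281 8542831/6072562]
step 2: x̄ = F·x = [105384/3036281, -14273136/3036281]
step 2: P̄ = F·P·Fᵀ + Q = [8610304/3036281 22597818/3036281; 22597818/3036281 317104249/6072562]
step 2: y = z − H·x̄ = [-36430694/3036281]
step 2: S = H·P̄·Hᵀ + R = [3828517723/6072562]
step 2: K = P̄·Hᵀ·S⁻¹ = [-187248732/3828517723; -1086899655/3828517723]
step 2: x' = x̄ + K·y = [2379577440/3828517723, -4956209718/3828517723]
step 2: P' = (I − K·H)·P̄ = [5083079480/3828517723 -5020663236/3828517723; -5020663236/3828517723 5382963121/3828517723]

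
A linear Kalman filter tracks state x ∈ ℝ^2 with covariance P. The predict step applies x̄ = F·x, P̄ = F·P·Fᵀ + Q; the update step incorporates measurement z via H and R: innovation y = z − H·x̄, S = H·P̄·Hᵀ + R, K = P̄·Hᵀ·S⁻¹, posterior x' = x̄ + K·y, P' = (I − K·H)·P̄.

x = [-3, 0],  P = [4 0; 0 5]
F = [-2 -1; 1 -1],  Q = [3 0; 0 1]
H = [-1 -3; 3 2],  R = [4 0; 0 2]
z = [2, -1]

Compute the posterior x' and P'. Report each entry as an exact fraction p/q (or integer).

x̄ = F·x = [6, -3]
P̄ = F·P·Fᵀ + Q = [24 -3; -3 10]
y = z − H·x̄ = [-1, -13]
S = H·P̄·Hᵀ + R = [100 -99; -99 222]
K = P̄·Hᵀ·S⁻¹ = [1068/4133 1705/4133; -1635/4133 -1573/12399]
x' = x̄ + K·y = [1565/4133, -11843/12399]
P' = (I − K·H)·P̄ = [2682/4133 -2318/4133; -2318/4133 8858/12399]

x' = [1565/4133, -11843/12399]
P' = [2682/4133 -2318/4133; -2318/4133 8858/12399]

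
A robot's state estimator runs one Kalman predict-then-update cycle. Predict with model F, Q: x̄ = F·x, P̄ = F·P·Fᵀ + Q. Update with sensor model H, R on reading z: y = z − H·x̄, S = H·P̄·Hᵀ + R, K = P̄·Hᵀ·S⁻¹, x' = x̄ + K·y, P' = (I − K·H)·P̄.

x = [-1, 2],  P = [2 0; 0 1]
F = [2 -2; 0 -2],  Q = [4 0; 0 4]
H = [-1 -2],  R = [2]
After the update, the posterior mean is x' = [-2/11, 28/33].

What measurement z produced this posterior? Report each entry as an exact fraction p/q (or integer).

z = [-2]

x̄ = F·x = [-6, -4]
P̄ = F·P·Fᵀ + Q = [16 4; 4 8]
S = H·P̄·Hᵀ + R = [66]
K = P̄·Hᵀ·S⁻¹ = [-4/11; -10/33]
x' − x̄ = [64/11, 160/33] = K·y
y = (KᵀK)⁻¹·Kᵀ·(x' − x̄) = [-16]
z = y + H·x̄ = [-16] + [14] = [-2]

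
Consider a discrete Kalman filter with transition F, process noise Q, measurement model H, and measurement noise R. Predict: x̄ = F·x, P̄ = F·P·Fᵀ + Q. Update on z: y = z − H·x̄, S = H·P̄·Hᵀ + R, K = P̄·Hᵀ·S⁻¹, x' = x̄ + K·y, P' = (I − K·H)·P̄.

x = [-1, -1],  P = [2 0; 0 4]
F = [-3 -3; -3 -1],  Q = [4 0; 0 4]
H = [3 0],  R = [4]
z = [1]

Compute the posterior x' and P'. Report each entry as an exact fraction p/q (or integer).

x̄ = F·x = [6, 4]
P̄ = F·P·Fᵀ + Q = [58 30; 30 26]
y = z − H·x̄ = [-17]
S = H·P̄·Hᵀ + R = [526]
K = P̄·Hᵀ·S⁻¹ = [87/263; 45/263]
x' = x̄ + K·y = [99/263, 287/263]
P' = (I − K·H)·P̄ = [116/263 60/263; 60/263 2788/263]

x' = [99/263, 287/263]
P' = [116/263 60/263; 60/263 2788/263]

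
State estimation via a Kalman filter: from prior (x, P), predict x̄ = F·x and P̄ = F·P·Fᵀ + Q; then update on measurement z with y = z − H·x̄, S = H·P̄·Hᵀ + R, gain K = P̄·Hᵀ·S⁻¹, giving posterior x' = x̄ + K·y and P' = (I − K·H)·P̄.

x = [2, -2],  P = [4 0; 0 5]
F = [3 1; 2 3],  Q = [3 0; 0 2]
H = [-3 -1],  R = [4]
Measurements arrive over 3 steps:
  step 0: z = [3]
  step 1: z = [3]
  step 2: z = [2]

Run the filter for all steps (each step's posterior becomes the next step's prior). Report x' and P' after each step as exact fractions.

step 0: x̄ = F·x = [4, -2]
step 0: P̄ = F·P·Fᵀ + Q = [44 39; 39 63]
step 0: y = z − H·x̄ = [13]
step 0: S = H·P̄·Hᵀ + R = [697]
step 0: K = P̄·Hᵀ·S⁻¹ = [-171/697; -180/697]
step 0: x' = x̄ + K·y = [565/697, -3734/697]
step 0: P' = (I − K·H)·P̄ = [1427/697 -3597/697; -3597/697 11511/697]
step 1: x̄ = F·x = [-2039/697, -10072/697]
step 1: P̄ = F·P·Fᵀ + Q = [4863/697 3528/697; 3528/697 67537/697]
step 1: y = z − H·x̄ = [-14098/697]
step 1: S = H·P̄·Hᵀ + R = [135260/697]
step 1: K = P̄·Hᵀ·S⁻¹ = [-18117/135260; -78121/135260]
step 1: x' = x̄ + K·y = [-14621/67630, -187223/67630]
step 1: P' = (I − K·H)·P̄ = [472803/135260 -1345941/135260; -1345941/135260 4350307/135260]
step 2: x̄ = F·x = [-115543/33815, -590911/67630]
step 2: P̄ = F·P·Fᵀ + Q = [233917/33815 270597/33815; 270597/33815 25163203/135260]
step 2: y = z − H·x̄ = [-1148909/67630]
step 2: S = H·P̄·Hᵀ + R = [40619583/135260]
step 2: K = P̄·Hᵀ·S⁻¹ = [-1296464/13539861; -28410367/40619583]
step 2: x' = x̄ + K·y = [-24240029/13539861, 127729823/40619583]
step 2: P' = (I − K·H)·P̄ = [18794317/4513287 -163962997/13539861; -163962997/13539861 1589308441/40619583]

step 0: x' = [565/697, -3734/697], P' = [1427/697 -3597/697; -3597/697 11511/697]
step 1: x' = [-14621/67630, -187223/67630], P' = [472803/135260 -1345941/135260; -1345941/135260 4350307/135260]
step 2: x' = [-24240029/13539861, 127729823/40619583], P' = [18794317/4513287 -163962997/13539861; -163962997/13539861 1589308441/40619583]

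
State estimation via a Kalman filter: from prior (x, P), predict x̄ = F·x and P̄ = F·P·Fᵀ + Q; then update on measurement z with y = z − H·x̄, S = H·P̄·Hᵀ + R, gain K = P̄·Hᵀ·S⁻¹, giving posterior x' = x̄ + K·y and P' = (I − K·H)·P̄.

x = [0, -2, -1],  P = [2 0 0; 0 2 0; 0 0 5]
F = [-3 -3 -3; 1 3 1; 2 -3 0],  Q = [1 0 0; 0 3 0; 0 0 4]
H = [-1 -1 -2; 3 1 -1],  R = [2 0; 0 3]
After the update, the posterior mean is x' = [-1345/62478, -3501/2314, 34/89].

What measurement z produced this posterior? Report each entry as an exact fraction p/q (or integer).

z = [1, -2]

x̄ = F·x = [9, -7, 6]
P̄ = F·P·Fᵀ + Q = [82 -39 6; -39 28 -14; 6 -14 30]
S = H·P̄·Hᵀ + R = [122 -74; -74 557]
K = P̄·Hᵀ·S⁻¹ = [-15761/62478 10226/31239; 599/2314 -116/1157; -44/89 -10/89]
x' − x̄ = [-563647/62478, 12697/2314, -500/89] = K·y
y = (KᵀK)⁻¹·Kᵀ·(x' − x̄) = [15, -16]
z = y + H·x̄ = [15, -16] + [-14, 14] = [1, -2]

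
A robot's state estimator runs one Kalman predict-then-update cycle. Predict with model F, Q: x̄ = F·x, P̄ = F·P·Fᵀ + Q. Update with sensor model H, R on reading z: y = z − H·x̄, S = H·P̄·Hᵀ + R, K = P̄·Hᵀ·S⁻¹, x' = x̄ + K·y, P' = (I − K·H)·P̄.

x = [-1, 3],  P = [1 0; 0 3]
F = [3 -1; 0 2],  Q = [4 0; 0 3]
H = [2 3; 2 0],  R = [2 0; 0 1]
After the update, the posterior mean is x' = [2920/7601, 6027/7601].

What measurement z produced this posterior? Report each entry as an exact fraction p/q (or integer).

x̄ = F·x = [-6, 6]
P̄ = F·P·Fᵀ + Q = [16 -6; -6 15]
S = H·P̄·Hᵀ + R = [129 28; 28 65]
K = P̄·Hᵀ·S⁻¹ = [14/7601 3736/7601; 2481/7601 -2472/7601]
x' − x̄ = [48526/7601, -39579/7601] = K·y
y = (KᵀK)⁻¹·Kᵀ·(x' − x̄) = [-3, 13]
z = y + H·x̄ = [-3, 13] + [6, -12] = [3, 1]

z = [3, 1]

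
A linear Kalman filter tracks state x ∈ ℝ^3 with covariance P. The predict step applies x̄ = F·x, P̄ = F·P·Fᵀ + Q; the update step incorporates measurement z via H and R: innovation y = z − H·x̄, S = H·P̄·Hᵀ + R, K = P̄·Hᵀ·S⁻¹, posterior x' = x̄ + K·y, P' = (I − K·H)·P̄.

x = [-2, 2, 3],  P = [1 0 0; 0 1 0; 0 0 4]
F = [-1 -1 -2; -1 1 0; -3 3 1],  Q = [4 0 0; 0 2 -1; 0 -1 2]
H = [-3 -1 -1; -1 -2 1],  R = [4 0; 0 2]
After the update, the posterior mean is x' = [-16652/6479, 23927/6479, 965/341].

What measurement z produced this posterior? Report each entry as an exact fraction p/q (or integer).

x̄ = F·x = [-6, 4, 15]
P̄ = F·P·Fᵀ + Q = [22 0 -8; 0 4 5; -8 5 24]
S = H·P̄·Hᵀ + R = [192 71; 71 60]
K = P̄·Hᵀ·S⁻¹ = [-1350/6479 -1642/6479; -327/6479 63/6479; -98/341 241/341]
x' − x̄ = [22222/6479, -1989/6479, -4150/341] = K·y
y = (KᵀK)⁻¹·Kᵀ·(x' − x̄) = [3, -16]
z = y + H·x̄ = [3, -16] + [-1, 13] = [2, -3]

z = [2, -3]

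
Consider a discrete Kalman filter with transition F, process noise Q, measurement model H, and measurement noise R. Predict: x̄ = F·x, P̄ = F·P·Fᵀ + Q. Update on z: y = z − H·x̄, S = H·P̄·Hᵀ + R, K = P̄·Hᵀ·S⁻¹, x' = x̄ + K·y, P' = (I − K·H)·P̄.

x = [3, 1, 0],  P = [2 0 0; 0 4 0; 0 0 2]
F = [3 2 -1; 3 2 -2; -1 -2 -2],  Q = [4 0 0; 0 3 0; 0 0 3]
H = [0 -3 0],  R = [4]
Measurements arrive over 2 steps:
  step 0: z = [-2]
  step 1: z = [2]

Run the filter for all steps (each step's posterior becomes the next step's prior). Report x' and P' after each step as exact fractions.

step 0: x' = [965/409, 314/409, -743/409], P' = [3364/409 152/409 -2574/409; 152/409 180/409 -56/409; -2574/409 -56/409 10097/409]
step 1: x' = [210642/190715, -122918/190715, -948433/190715], P' = [11572019/953575 306064/953575 -15779996/953575; 306064/953575 423084/953575 154624/953575; -15779996/953575 154624/953575 50032789/953575]

step 0: x̄ = F·x = [11, 11, -5]
step 0: P̄ = F·P·Fᵀ + Q = [40 38 -18; 38 45 -14; -18 -14 29]
step 0: y = z − H·x̄ = [31]
step 0: S = H·P̄·Hᵀ + R = [409]
step 0: K = P̄·Hᵀ·S⁻¹ = [-114/409; -135/409; 42/409]
step 0: x' = x̄ + K·y = [965/409, 314/409, -743/409]
step 0: P' = (I − K·H)·P̄ = [3364/409 152/409 -2574/409; 152/409 180/409 -56/409; -2574/409 -56/409 10097/409]
step 1: x̄ = F·x = [4266/409, 5009/409, -107/409]
step 1: P̄ = F·P·Fᵀ + Q = [60221/409 76516/409 21148/409; 76516/409 105771/409 38656/409; 21148/409 38656/409 35563/409]
step 1: y = z − H·x̄ = [15845/409]
step 1: S = H·P̄·Hᵀ + R = [953575/409]
step 1: K = P̄·Hᵀ·S⁻¹ = [-229548/953575; -317313/953575; -115968/953575]
step 1: x' = x̄ + K·y = [210642/190715, -122918/190715, -948433/190715]
step 1: P' = (I − K·H)·P̄ = [11572019/953575 306064/953575 -15779996/953575; 306064/953575 423084/953575 154624/953575; -15779996/953575 154624/953575 50032789/953575]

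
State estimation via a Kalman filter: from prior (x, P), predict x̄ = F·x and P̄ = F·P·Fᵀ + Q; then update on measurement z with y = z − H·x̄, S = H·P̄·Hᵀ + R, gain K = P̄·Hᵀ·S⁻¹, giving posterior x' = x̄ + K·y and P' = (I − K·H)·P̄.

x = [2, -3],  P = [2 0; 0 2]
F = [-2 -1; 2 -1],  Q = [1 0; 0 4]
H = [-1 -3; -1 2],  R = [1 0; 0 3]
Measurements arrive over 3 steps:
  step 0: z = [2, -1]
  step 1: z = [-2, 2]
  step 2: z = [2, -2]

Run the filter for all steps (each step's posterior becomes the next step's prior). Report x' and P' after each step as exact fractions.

step 0: x̄ = F·x = [-1, 7]
step 0: P̄ = F·P·Fᵀ + Q = [11 -6; -6 14]
step 0: y = z − H·x̄ = [22, -16]
step 0: S = H·P̄·Hᵀ + R = [102 -79; -79 94]
step 0: K = P̄·Hᵀ·S⁻¹ = [-1159/3347 -1793/3347; -698/3347 624/3347]
step 0: x' = x̄ + K·y = [-157/3347, -1911/3347]
step 0: P' = (I − K·H)·P̄ = [3691/3347 -844/3347; -844/3347 514/3347]
step 1: x̄ = F·x = [2225/3347, 1597/3347]
step 1: P̄ = F·P·Fᵀ + Q = [15249/3347 -14250/3347; -14250/3347 32042/3347]
step 1: y = z − H·x̄ = [322/3347, 5725/3347]
step 1: S = H·P̄·Hᵀ + R = [221474/3347 -191253/3347; -191253/3347 210458/3347]
step 1: K = P̄·Hᵀ·S⁻¹ = [-770637/2997689 -1323459/2997689; -672198/2997689 504904/2997689]
step 1: x' = x̄ + K·y = [-345112/2997689, 2229291/2997689]
step 1: P' = (I − K·H)·P̄ = [2690481/2997689 -639948/2997689; -639948/2997689 437382/2997689]
step 2: x̄ = F·x = [-1539067/2997689, -2919515/2997689]
step 2: P̄ = F·P·Fᵀ + Q = [11637203/2997689 -10324542/2997689; -10324542/2997689 25749854/2997689]
step 2: y = z − H·x̄ = [-4302234/2997689, -1695415/2997689]
step 2: S = H·P̄·Hᵀ + R = [184436326/2997689 -153186463/2997689; -153186463/2997689 164927854/2997689]
step 2: K = P̄·Hᵀ·S⁻¹ = [-586020551/2319318315 -998331017/2319318315; -104557994/463863663 76767832/463863663]
step 2: x' = x̄ + K·y = [214897756/2319318315, -345124961/463863663]
step 2: P' = (I − K·H)·P̄ = [2031404051/2319318315 -96358900/463863663; -96358900/463863663 66972298/463863663]

step 0: x' = [-157/3347, -1911/3347], P' = [3691/3347 -844/3347; -844/3347 514/3347]
step 1: x' = [-345112/2997689, 2229291/2997689], P' = [2690481/2997689 -639948/2997689; -639948/2997689 437382/2997689]
step 2: x' = [214897756/2319318315, -345124961/463863663], P' = [2031404051/2319318315 -96358900/463863663; -96358900/463863663 66972298/463863663]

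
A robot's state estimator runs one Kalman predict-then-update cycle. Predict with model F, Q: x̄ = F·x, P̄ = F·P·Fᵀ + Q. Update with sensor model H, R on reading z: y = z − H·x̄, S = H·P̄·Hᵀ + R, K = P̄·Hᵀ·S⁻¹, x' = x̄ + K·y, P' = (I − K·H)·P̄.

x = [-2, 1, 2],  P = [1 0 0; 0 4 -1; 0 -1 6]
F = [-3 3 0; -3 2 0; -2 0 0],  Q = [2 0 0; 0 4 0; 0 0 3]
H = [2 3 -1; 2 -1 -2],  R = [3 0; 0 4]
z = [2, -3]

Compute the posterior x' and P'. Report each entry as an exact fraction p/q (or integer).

x' = [2731/2941, 142/173, 741/346]
P' = [45636/20587 -638/1211 2703/1211; -638/1211 526/1211 -505/1211; 2703/1211 -505/1211 7149/2422]

x̄ = F·x = [9, 8, 4]
P̄ = F·P·Fᵀ + Q = [47 33 6; 33 29 6; 6 6 7]
y = z − H·x̄ = [-36, -5]
S = H·P̄·Hᵀ + R = [795 181; 181 93]
K = P̄·Hᵀ·S⁻¹ = [4261/20587 2554/20587; 269/1211 -198/1211; 211/2422 -619/2422]
x' = x̄ + K·y = [2731/2941, 142/173, 741/346]
P' = (I − K·H)·P̄ = [45636/20587 -638/1211 2703/1211; -638/1211 526/1211 -505/1211; 2703/1211 -505/1211 7149/2422]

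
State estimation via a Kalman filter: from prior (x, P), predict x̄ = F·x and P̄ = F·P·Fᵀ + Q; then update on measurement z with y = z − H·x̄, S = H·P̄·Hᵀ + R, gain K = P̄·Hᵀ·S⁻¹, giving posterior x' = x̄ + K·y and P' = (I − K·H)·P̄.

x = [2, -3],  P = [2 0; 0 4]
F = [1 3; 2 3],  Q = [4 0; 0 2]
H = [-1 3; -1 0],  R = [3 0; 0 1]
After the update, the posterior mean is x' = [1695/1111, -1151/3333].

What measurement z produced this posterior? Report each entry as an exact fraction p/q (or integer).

x̄ = F·x = [-7, -5]
P̄ = F·P·Fᵀ + Q = [42 40; 40 46]
S = H·P̄·Hᵀ + R = [219 -78; -78 43]
K = P̄·Hᵀ·S⁻¹ = [26/1111 -1038/1111; 1094/3333 -372/1111]
x' − x̄ = [9472/1111, 15514/3333] = K·y
y = (KᵀK)⁻¹·Kᵀ·(x' − x̄) = [5, -9]
z = y + H·x̄ = [5, -9] + [-8, 7] = [-3, -2]

z = [-3, -2]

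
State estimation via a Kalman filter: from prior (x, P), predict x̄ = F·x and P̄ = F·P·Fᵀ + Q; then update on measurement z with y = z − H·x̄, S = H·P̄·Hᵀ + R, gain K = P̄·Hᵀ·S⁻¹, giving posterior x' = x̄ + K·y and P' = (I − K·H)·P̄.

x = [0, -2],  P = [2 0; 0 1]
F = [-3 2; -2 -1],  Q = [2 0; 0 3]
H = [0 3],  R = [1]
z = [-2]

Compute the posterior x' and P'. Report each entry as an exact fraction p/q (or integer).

x' = [-676/109, -70/109]
P' = [1716/109 10/109; 10/109 12/109]

x̄ = F·x = [-4, 2]
P̄ = F·P·Fᵀ + Q = [24 10; 10 12]
y = z − H·x̄ = [-8]
S = H·P̄·Hᵀ + R = [109]
K = P̄·Hᵀ·S⁻¹ = [30/109; 36/109]
x' = x̄ + K·y = [-676/109, -70/109]
P' = (I − K·H)·P̄ = [1716/109 10/109; 10/109 12/109]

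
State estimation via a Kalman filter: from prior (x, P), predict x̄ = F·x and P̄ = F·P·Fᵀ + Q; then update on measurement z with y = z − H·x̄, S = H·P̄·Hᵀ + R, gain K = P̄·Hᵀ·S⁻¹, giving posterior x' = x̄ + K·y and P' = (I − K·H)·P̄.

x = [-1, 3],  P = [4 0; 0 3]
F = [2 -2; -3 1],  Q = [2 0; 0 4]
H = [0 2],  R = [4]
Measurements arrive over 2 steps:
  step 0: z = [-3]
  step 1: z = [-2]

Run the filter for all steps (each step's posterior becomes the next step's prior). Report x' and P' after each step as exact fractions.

step 0: x̄ = F·x = [-8, 6]
step 0: P̄ = F·P·Fᵀ + Q = [30 -30; -30 43]
step 0: y = z − H·x̄ = [-15]
step 0: S = H·P̄·Hᵀ + R = [176]
step 0: K = P̄·Hᵀ·S⁻¹ = [-15/44; 43/88]
step 0: x' = x̄ + K·y = [-127/44, -117/88]
step 0: P' = (I − K·H)·P̄ = [105/11 -15/22; -15/22 43/44]
step 1: x̄ = F·x = [-137/44, 645/88]
step 1: P̄ = F·P·Fᵀ + Q = [545/11 -1423/22; -1423/22 4179/44]
step 1: y = z − H·x̄ = [-733/44]
step 1: S = H·P̄·Hᵀ + R = [4223/11]
step 1: K = P̄·Hᵀ·S⁻¹ = [-1423/4223; 4179/8446]
step 1: x' = x̄ + K·y = [10557/4223, -7713/8446]
step 1: P' = (I − K·H)·P̄ = [25146/4223 -2846/4223; -2846/4223 4179/4223]

step 0: x' = [-127/44, -117/88], P' = [105/11 -15/22; -15/22 43/44]
step 1: x' = [10557/4223, -7713/8446], P' = [25146/4223 -2846/4223; -2846/4223 4179/4223]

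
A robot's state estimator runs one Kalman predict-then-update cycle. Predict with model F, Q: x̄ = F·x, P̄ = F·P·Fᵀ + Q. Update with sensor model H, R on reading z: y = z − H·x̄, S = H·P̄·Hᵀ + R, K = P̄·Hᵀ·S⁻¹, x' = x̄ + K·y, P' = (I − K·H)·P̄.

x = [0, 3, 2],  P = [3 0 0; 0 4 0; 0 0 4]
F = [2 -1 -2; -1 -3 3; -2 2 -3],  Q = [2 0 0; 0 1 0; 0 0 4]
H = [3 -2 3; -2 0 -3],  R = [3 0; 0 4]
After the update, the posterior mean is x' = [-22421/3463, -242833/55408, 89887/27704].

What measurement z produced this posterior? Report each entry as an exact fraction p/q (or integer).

x̄ = F·x = [-7, -3, 0]
P̄ = F·P·Fᵀ + Q = [34 -18 4; -18 76 -54; 4 -54 68]
S = H·P̄·Hᵀ + R = [2161 -1272; -1272 800]
K = P̄·Hᵀ·S⁻¹ = [570/3463 560/3463; -2659/6926 -20109/55408; -327/3463 -11501/27704]
x' − x̄ = [1820/3463, -76609/55408, 89887/27704] = K·y
y = (KᵀK)⁻¹·Kᵀ·(x' − x̄) = [14, -11]
z = y + H·x̄ = [14, -11] + [-15, 14] = [-1, 3]

z = [-1, 3]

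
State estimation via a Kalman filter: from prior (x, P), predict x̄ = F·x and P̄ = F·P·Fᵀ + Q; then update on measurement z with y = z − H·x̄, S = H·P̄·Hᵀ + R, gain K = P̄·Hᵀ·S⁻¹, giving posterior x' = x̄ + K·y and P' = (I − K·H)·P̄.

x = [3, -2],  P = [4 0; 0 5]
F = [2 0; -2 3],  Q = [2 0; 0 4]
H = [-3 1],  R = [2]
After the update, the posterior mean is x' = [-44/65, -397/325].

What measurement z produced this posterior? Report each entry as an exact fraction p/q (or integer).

x̄ = F·x = [6, -12]
P̄ = F·P·Fᵀ + Q = [18 -16; -16 65]
S = H·P̄·Hᵀ + R = [325]
K = P̄·Hᵀ·S⁻¹ = [-14/65; 113/325]
x' − x̄ = [-434/65, 3503/325] = K·y
y = (KᵀK)⁻¹·Kᵀ·(x' − x̄) = [31]
z = y + H·x̄ = [31] + [-30] = [1]

z = [1]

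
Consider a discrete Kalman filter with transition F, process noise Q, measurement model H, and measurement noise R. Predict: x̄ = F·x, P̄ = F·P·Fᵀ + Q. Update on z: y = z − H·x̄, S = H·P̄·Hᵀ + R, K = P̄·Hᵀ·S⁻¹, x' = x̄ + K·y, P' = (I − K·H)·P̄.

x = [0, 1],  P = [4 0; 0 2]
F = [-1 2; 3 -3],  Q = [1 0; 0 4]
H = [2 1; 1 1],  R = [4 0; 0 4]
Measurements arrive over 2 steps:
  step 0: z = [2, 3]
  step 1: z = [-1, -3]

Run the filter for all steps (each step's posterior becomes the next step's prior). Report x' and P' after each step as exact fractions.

step 0: x' = [-1/19, 134/57], P' = [272/57 -140/19; -140/19 748/57]
step 1: x' = [13960/4973, -85237/14919], P' = [34012/4973 -53128/4973; -53128/4973 90984/4973]

step 0: x̄ = F·x = [2, -3]
step 0: P̄ = F·P·Fᵀ + Q = [13 -24; -24 58]
step 0: y = z − H·x̄ = [1, 4]
step 0: S = H·P̄·Hᵀ + R = [18 12; 12 27]
step 0: K = P̄·Hᵀ·S⁻¹ = [31/57 -37/57; -23/57 82/57]
step 0: x' = x̄ + K·y = [-1/19, 134/57]
step 0: P' = (I − K·H)·P̄ = [272/57 -140/19; -140/19 748/57]
step 1: x̄ = F·x = [271/57, -137/19]
step 1: P̄ = F·P·Fᵀ + Q = [1667/19 -3028/19; -3028/19 5656/19]
step 1: y = z − H·x̄ = [-188/57, -31/57]
step 1: S = H·P̄·Hᵀ + R = [288/19 -94/19; -94/19 1343/19]
step 1: K = P̄·Hᵀ·S⁻¹ = [3724/4973 -4779/4973; -3818/4973 9464/4973]
step 1: x' = x̄ + K·y = [13960/4973, -85237/14919]
step 1: P' = (I − K·H)·P̄ = [34012/4973 -53128/4973; -53128/4973 90984/4973]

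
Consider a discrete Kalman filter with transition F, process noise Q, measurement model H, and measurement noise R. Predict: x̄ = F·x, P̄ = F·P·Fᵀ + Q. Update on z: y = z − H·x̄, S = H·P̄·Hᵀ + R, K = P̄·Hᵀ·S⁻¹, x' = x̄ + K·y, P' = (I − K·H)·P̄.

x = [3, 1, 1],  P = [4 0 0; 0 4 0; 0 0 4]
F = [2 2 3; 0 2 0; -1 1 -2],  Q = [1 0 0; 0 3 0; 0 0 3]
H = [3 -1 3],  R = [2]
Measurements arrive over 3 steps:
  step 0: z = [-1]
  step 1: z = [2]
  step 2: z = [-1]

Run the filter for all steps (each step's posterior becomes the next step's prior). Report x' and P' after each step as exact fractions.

step 0: x̄ = F·x = [11, 2, -4]
step 0: P̄ = F·P·Fᵀ + Q = [69 16 -24; 16 19 8; -24 8 27]
step 0: y = z − H·x̄ = [-20]
step 0: S = H·P̄·Hᵀ + R = [309]
step 0: K = P̄·Hᵀ·S⁻¹ = [119/309; 53/309; 1/309]
step 0: x' = x̄ + K·y = [1019/309, -442/309, -1256/309]
step 0: P' = (I − K·H)·P̄ = [7160/309 -1363/309 -7535/309; -1363/309 3062/309 2419/309; -7535/309 2419/309 8342/309]
step 1: x̄ = F·x = [-2614/309, -884/309, 1051/309]
step 1: P̄ = F·P·Fᵀ + Q = [43979/309 21310/309 -7922/309; 21310/309 13175/309 -826/309; -7922/309 -826/309 7427/309]
step 1: y = z − H·x̄ = [4423/309]
step 1: S = H·P̄·Hᵀ + R = [210947/309]
step 1: K = P̄·Hᵀ·S⁻¹ = [86861/210947; 48277/210947; -659/210947]
step 1: x' = x̄ + K·y = [-541195/210947, 87547/210947, 708060/210947]
step 1: P' = (I − K·H)·P̄ = [5606488/210947 976997/210947 -5222915/210947; 976997/210947 1451644/210947 -460931/210947; -5222915/210947 -460931/210947 5068832/210947]
step 2: x̄ = F·x = [1216884/210947, 175094/210947, -787378/210947]
step 2: P̄ = F·P·Fᵀ + Q = [13672787/210947 6948978/210947 -1701344/210947; 6948978/210947 6439417/210947 2793018/210947; -1701344/210947 2793018/210947 6964371/210947]
step 2: y = z − H·x̄ = [-1324371/210947]
step 2: S = H·P̄·Hᵀ + R = [103519565/210947]
step 2: K = P̄·Hᵀ·S⁻¹ = [28965351/103519565; 22786571/103519565; 12996063/103519565]
step 2: x' = x̄ + K·y = [415319637/103519565, -57133873/103519565, -467987869/103519565]
step 2: P' = (I − K·H)·P̄ = [2732484482/103519565 281275167/103519565 -2619415859/103519565; 281275167/103519565 698648612/103519565 -33201249/103519565; -2619415859/103519565 -33201249/103519565 2617012818/103519565]

step 0: x' = [1019/309, -442/309, -1256/309], P' = [7160/309 -1363/309 -7535/309; -1363/309 3062/309 2419/309; -7535/309 2419/309 8342/309]
step 1: x' = [-541195/210947, 87547/210947, 708060/210947], P' = [5606488/210947 976997/210947 -5222915/210947; 976997/210947 1451644/210947 -460931/210947; -5222915/210947 -460931/210947 5068832/210947]
step 2: x' = [415319637/103519565, -57133873/103519565, -467987869/103519565], P' = [2732484482/103519565 281275167/103519565 -2619415859/103519565; 281275167/103519565 698648612/103519565 -33201249/103519565; -2619415859/103519565 -33201249/103519565 2617012818/103519565]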